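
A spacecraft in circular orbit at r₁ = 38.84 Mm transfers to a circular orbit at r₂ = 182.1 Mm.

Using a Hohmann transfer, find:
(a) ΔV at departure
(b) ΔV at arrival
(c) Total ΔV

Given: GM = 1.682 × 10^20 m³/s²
r₁ = 38.84 Mm = 3.884 × 10^7 m
r₂ = 182.1 Mm = 1.821 × 10^8 m
GM = 1.682 × 10^20 m³/s²
Transfer ellipse: a_t = (r₁ + r₂)/2 = 1.1047 × 10^8 m
Circular speed at r₁: v₁ = √(GM/r₁) = 2.08101 × 10^6 m/s
Transfer speed at r₁ (periapsis): v₁ₜ = √(GM(2/r₁ − 1/a_t)) = 2.67181 × 10^6 m/s
(a) ΔV₁ = v₁ₜ − v₁ = 590808 m/s ≈ 590.8 km/s
Circular speed at r₂: v₂ = √(GM/r₂) = 961077 m/s
Transfer speed at r₂ (apoapsis): v₂ₜ = √(GM(2/r₂ − 1/a_t)) = 569870 m/s
(b) ΔV₂ = v₂ − v₂ₜ = 391207 m/s ≈ 391.2 km/s
(c) ΔV_total = ΔV₁ + ΔV₂ = 982015 m/s ≈ 982 km/s

Final answer:
(a) ΔV₁ = 590.8 km/s
(b) ΔV₂ = 391.2 km/s
(c) ΔV_total = 982 km/s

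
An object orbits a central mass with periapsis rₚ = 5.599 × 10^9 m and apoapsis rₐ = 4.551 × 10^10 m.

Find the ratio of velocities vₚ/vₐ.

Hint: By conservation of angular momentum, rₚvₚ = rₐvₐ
rₚ = 5.599 × 10^9 m
rₐ = 4.551 × 10^10 m
rₚvₚ = rₐvₐ  ⇒  vₚ/vₐ = rₐ/rₚ
vₚ/vₐ = (4.551 × 10^10) / (5.599 × 10^9) = 8.12824

Final answer: vₚ/vₐ = 8.128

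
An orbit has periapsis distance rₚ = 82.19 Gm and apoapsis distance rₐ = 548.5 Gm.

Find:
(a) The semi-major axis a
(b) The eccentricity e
rₚ = 82.19 Gm = 8.219 × 10^10 m
rₐ = 548.5 Gm = 5.485 × 10^11 m
(a) a = (rₚ + rₐ)/2 = 3.15345 × 10^11 m ≈ 315.3 Gm
(b) e = (rₐ − rₚ)/(rₐ + rₚ) = (4.6631 × 10^11) / (6.3069 × 10^11) = 0.739365

Final answer:
(a) a = 315.3 Gm
(b) e = 0.7394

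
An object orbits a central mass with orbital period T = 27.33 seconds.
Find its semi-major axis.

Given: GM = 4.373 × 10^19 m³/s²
T = 27.33 seconds
GM = 4.373 × 10^19 m³/s²
Kepler's third law: a³ = GM T² / (4π²)
T² = 746.929 s²
a³ = (4.373 × 10^19) × 746.929 / (4π²) = 8.27369 × 10^20 m³
a = (a³)^(1/3) = 9.38785 × 10^6 m ≈ 9.388 Mm

Final answer: 9.388 Mm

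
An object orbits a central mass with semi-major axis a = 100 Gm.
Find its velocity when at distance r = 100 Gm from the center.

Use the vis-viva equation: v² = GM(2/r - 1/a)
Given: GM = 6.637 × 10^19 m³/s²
a = 100 Gm = 1 × 10^11 m
r = 100 Gm = 1 × 10^11 m
GM = 6.637 × 10^19 m³/s²
2/r − 1/a = 2 × 10^-11 − 1 × 10^-11 = 1 × 10^-11 m⁻¹
v² = GM (2/r − 1/a) = 6.637 × 10^8 m²/s²
v = 25762.4 m/s ≈ 25.76 km/s

Final answer: 25.76 km/s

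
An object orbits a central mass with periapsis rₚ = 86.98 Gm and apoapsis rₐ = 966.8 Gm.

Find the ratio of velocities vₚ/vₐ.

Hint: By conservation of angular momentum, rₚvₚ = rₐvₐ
rₚ = 86.98 Gm = 8.698 × 10^10 m
rₐ = 966.8 Gm = 9.668 × 10^11 m
rₚvₚ = rₐvₐ  ⇒  vₚ/vₐ = rₐ/rₚ
vₚ/vₐ = (9.668 × 10^11) / (8.698 × 10^10) = 11.1152

Final answer: vₚ/vₐ = 11.12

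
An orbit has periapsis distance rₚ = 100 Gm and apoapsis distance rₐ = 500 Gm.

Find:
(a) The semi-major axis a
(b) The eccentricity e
rₚ = 100 Gm = 1 × 10^11 m
rₐ = 500 Gm = 5 × 10^11 m
(a) a = (rₚ + rₐ)/2 = 3 × 10^11 m ≈ 300 Gm
(b) e = (rₐ − rₚ)/(rₐ + rₚ) = (4 × 10^11) / (6 × 10^11) = 0.666667

Final answer:
(a) a = 300 Gm
(b) e = 0.6667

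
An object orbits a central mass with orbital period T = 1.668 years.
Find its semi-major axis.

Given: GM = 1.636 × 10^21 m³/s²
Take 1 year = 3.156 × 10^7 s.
T = 1.668 years = 5.26421 × 10^7 s
GM = 1.636 × 10^21 m³/s²
Kepler's third law: a³ = GM T² / (4π²)
T² = 2.77119 × 10^15 s²
a³ = (1.636 × 10^21) × (2.77119 × 10^15) / (4π²) = 1.14839 × 10^35 m³
a = (a³)^(1/3) = 4.86067 × 10^11 m ≈ 486.1 Gm

Final answer: 486.1 Gm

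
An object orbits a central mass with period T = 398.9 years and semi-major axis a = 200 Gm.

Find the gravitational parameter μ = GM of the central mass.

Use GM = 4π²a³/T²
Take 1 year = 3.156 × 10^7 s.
T = 398.9 years = 1.25893 × 10^10 s
a = 200 Gm = 2 × 10^11 m
a³ = 8 × 10^33 m³
T² = 1.5849 × 10^20 s²
GM = 4π² × (8 × 10^33) / (1.5849 × 10^20) = 1.99273 × 10^15 m³/s²
GM ≈ 1.993 × 10^15 m³/s²

Final answer: GM = 1.993 × 10^15 m³/s²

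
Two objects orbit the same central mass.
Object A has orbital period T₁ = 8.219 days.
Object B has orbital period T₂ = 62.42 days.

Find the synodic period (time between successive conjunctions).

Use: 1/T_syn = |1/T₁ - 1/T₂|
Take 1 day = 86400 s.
T₁ = 8.219 days = 710122 s
T₂ = 62.42 days = 5.39309 × 10^6 s
1/T₁ = 1.40821 × 10^-6 s⁻¹
1/T₂ = 1.85423 × 10^-7 s⁻¹
|1/T₁ − 1/T₂| = 1.22279 × 10^-6 s⁻¹
T_syn = 1 / |1/T₁ − 1/T₂| = 817804 s ≈ 9.465 days

Final answer: T_syn = 9.465 days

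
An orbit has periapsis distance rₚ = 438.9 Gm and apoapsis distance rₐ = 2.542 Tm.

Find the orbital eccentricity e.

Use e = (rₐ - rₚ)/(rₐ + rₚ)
rₚ = 438.9 Gm = 4.389 × 10^11 m
rₐ = 2.542 Tm = 2.542 × 10^12 m
rₐ − rₚ = 2.1031 × 10^12 m
rₐ + rₚ = 2.9809 × 10^12 m
e = (rₐ − rₚ)/(rₐ + rₚ) = 0.705525

Final answer: e = 0.7055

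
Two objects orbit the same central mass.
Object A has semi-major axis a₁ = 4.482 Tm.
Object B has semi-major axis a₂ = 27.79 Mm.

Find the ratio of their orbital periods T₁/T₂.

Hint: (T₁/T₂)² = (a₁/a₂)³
a₁ = 4.482 Tm = 4.482 × 10^12 m
a₂ = 27.79 Mm = 2.779 × 10^7 m
a₁/a₂ = 161281
T₁/T₂ = (a₁/a₂)^(3/2) = (161281)^1.5 = 6.47702 × 10^7

Final answer: T₁/T₂ = 6.477 × 10^7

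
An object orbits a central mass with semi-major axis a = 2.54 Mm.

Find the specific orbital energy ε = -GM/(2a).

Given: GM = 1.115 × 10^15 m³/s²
a = 2.54 Mm = 2.54 × 10^6 m
GM = 1.115 × 10^15 m³/s²
2a = 5.08 × 10^6 m
ε = −GM/(2a) = -2.19488 × 10^8 J/kg ≈ -219.5 MJ/kg

Final answer: -219.5 MJ/kg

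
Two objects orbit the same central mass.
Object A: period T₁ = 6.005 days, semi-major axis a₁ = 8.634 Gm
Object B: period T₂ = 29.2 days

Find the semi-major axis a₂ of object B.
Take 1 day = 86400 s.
T₁ = 6.005 days = 518832 s
T₂ = 29.2 days = 2.52288 × 10^6 s
a₁ = 8.634 Gm = 8.634 × 10^9 m
Kepler's third law: (T₂/T₁)² = (a₂/a₁)³  ⇒  a₂ = a₁ (T₂/T₁)^(2/3)
T₂/T₁ = 4.86261
(T₂/T₁)^(2/3) = 2.87021
a₂ = 8.634 × 10^9 m × 2.87021 = 2.47814 × 10^10 m ≈ 24.78 Gm

Final answer: a₂ = 24.78 Gm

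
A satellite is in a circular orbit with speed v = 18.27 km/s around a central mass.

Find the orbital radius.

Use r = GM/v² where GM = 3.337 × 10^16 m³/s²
v = 18.27 km/s = 18270 m/s
GM = 3.337 × 10^16 m³/s²
v² = 3.33793 × 10^8 m²/s²
r = GM/v² = (3.337 × 10^16) / (3.33793 × 10^8) = 9.99722 × 10^7 m ≈ 99.97 Mm

Final answer: 99.97 Mm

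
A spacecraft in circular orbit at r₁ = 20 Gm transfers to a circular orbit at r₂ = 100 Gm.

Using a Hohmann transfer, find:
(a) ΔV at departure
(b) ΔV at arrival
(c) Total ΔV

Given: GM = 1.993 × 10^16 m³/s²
r₁ = 20 Gm = 2 × 10^10 m
r₂ = 100 Gm = 1 × 10^11 m
GM = 1.993 × 10^16 m³/s²
Transfer ellipse: a_t = (r₁ + r₂)/2 = 6 × 10^10 m
Circular speed at r₁: v₁ = √(GM/r₁) = 998.248 m/s
Transfer speed at r₁ (periapsis): v₁ₜ = √(GM(2/r₁ − 1/a_t)) = 1288.73 m/s
(a) ΔV₁ = v₁ₜ − v₁ = 290.485 m/s ≈ 290.5 m/s
Circular speed at r₂: v₂ = √(GM/r₂) = 446.43 m/s
Transfer speed at r₂ (apoapsis): v₂ₜ = √(GM(2/r₂ − 1/a_t)) = 257.747 m/s
(b) ΔV₂ = v₂ − v₂ₜ = 188.684 m/s ≈ 188.7 m/s
(c) ΔV_total = ΔV₁ + ΔV₂ = 479.168 m/s ≈ 479.2 m/s

Final answer:
(a) ΔV₁ = 290.5 m/s
(b) ΔV₂ = 188.7 m/s
(c) ΔV_total = 479.2 m/s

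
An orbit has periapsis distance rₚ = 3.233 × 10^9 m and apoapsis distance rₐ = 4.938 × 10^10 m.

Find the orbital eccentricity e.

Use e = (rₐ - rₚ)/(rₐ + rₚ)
rₚ = 3.233 × 10^9 m
rₐ = 4.938 × 10^10 m
rₐ − rₚ = 4.6147 × 10^10 m
rₐ + rₚ = 5.2613 × 10^10 m
e = (rₐ − rₚ)/(rₐ + rₚ) = 0.877103

Final answer: e = 0.8771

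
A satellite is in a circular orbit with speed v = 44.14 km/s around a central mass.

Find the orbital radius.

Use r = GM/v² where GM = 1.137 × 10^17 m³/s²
v = 44.14 km/s = 44140 m/s
GM = 1.137 × 10^17 m³/s²
v² = 1.94834 × 10^9 m²/s²
r = GM/v² = (1.137 × 10^17) / (1.94834 × 10^9) = 5.83574 × 10^7 m ≈ 5.836 × 10^7 m

Final answer: 5.836 × 10^7 m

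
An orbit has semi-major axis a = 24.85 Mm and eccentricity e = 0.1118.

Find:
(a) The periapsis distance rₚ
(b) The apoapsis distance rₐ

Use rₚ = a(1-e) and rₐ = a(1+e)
a = 24.85 Mm = 2.485 × 10^7 m
e = 0.1118:  1 − e = 0.8882,  1 + e = 1.1118
(a) rₚ = a(1 − e) = 2.485 × 10^7 m × 0.8882 = 2.20718 × 10^7 m ≈ 22.07 Mm
(b) rₐ = a(1 + e) = 2.485 × 10^7 m × 1.1118 = 2.76282 × 10^7 m ≈ 27.63 Mm

Final answer:
(a) rₚ = 22.07 Mm
(b) rₐ = 27.63 Mm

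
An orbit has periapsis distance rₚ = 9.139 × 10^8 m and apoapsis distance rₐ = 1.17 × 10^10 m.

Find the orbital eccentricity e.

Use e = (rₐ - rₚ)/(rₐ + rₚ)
rₚ = 9.139 × 10^8 m
rₐ = 1.17 × 10^10 m
rₐ − rₚ = 1.07861 × 10^10 m
rₐ + rₚ = 1.26139 × 10^10 m
e = (rₐ − rₚ)/(rₐ + rₚ) = 0.855096

Final answer: e = 0.8551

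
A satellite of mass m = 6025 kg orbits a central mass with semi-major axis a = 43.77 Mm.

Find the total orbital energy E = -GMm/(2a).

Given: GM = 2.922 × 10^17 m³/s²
a = 43.77 Mm = 4.377 × 10^7 m
GM = 2.922 × 10^17 m³/s²
2a = 8.754 × 10^7 m
GMm = 2.922 × 10^17 × 6025 = 1.76051 × 10^21 m³·kg/s²
E = −GMm/(2a) = -2.01109 × 10^13 J ≈ -20.11 TJ

Final answer: -20.11 TJ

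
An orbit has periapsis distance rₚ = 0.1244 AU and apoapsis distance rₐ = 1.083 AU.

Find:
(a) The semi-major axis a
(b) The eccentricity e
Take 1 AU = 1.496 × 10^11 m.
rₚ = 0.1244 AU = 1.86102 × 10^10 m
rₐ = 1.083 AU = 1.62017 × 10^11 m
(a) a = (rₚ + rₐ)/2 = 9.03135 × 10^10 m ≈ 0.6037 AU
(b) e = (rₐ − rₚ)/(rₐ + rₚ) = (1.43407 × 10^11) / (1.80627 × 10^11) = 0.793937

Final answer:
(a) a = 0.6037 AU
(b) e = 0.7939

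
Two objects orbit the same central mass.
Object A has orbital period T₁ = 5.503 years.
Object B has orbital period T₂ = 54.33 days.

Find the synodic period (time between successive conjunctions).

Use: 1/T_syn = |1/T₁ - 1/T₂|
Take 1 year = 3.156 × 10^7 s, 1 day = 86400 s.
T₁ = 5.503 years = 1.73675 × 10^8 s
T₂ = 54.33 days = 4.69411 × 10^6 s
1/T₁ = 5.75789 × 10^-9 s⁻¹
1/T₂ = 2.13033 × 10^-7 s⁻¹
|1/T₁ − 1/T₂| = 2.07275 × 10^-7 s⁻¹
T_syn = 1 / |1/T₁ − 1/T₂| = 4.82451 × 10^6 s ≈ 55.84 days

Final answer: T_syn = 55.84 days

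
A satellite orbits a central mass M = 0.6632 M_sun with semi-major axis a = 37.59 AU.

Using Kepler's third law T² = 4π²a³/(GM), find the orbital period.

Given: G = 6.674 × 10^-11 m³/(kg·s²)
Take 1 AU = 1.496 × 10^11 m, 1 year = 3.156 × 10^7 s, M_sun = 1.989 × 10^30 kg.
M = 0.6632 M_sun = 1.3191 × 10^30 kg
GM = G × M = 6.674 × 10^-11 × 1.3191 × 10^30 = 8.80371 × 10^19 m³/s²
a = 37.59 AU = 5.62346 × 10^12 m
a³ = 1.77833 × 10^38 m³
T = 2π √(a³/GM) = 2π √((1.77833 × 10^38) / (8.80371 × 10^19)) = 2π × 1.42126 × 10^9 s
T = 8.93003 × 10^9 s ≈ 283 years

Final answer: 283 years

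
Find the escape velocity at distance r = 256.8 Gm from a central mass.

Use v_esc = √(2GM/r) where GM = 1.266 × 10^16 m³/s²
r = 256.8 Gm = 2.568 × 10^11 m
GM = 1.266 × 10^16 m³/s²
2GM/r = 2 × (1.266 × 10^16) / (2.568 × 10^11) = 98598.1 m²/s²
v_esc = √(2GM/r) = 314.003 m/s ≈ 314 m/s

Final answer: 314 m/s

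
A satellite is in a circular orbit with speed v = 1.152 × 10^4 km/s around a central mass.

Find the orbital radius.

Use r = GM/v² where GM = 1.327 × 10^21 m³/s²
v = 1.152 × 10^4 km/s = 1.152 × 10^7 m/s
GM = 1.327 × 10^21 m³/s²
v² = 1.3271 × 10^14 m²/s²
r = GM/v² = (1.327 × 10^21) / (1.3271 × 10^14) = 9.99922 × 10^6 m ≈ 9.999 Mm

Final answer: 9.999 Mm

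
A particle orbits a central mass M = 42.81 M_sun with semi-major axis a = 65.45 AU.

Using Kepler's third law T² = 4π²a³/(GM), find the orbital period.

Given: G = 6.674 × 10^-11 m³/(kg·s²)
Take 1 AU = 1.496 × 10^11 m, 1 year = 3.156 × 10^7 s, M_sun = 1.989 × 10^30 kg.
M = 42.81 M_sun = 8.51491 × 10^31 kg
GM = G × M = 6.674 × 10^-11 × 8.51491 × 10^31 = 5.68285 × 10^21 m³/s²
a = 65.45 AU = 9.79132 × 10^12 m
a³ = 9.38693 × 10^38 m³
T = 2π √(a³/GM) = 2π √((9.38693 × 10^38) / (5.68285 × 10^21)) = 2π × 4.06423 × 10^8 s
T = 2.55363 × 10^9 s ≈ 80.91 years

Final answer: 80.91 years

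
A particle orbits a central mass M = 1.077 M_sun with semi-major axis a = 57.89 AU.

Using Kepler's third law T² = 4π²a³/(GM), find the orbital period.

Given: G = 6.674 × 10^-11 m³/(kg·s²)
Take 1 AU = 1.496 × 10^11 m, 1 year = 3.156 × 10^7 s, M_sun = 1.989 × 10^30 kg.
M = 1.077 M_sun = 2.14215 × 10^30 kg
GM = G × M = 6.674 × 10^-11 × 2.14215 × 10^30 = 1.42967 × 10^20 m³/s²
a = 57.89 AU = 8.66034 × 10^12 m
a³ = 6.49539 × 10^38 m³
T = 2π √(a³/GM) = 2π √((6.49539 × 10^38) / (1.42967 × 10^20)) = 2π × 2.1315 × 10^9 s
T = 1.33926 × 10^10 s ≈ 424.4 years

Final answer: 424.4 years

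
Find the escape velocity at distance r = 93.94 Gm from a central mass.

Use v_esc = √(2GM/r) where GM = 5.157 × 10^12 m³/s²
r = 93.94 Gm = 9.394 × 10^10 m
GM = 5.157 × 10^12 m³/s²
2GM/r = 2 × (5.157 × 10^12) / (9.394 × 10^10) = 109.793 m²/s²
v_esc = √(2GM/r) = 10.4782 m/s ≈ 10.48 m/s

Final answer: 10.48 m/s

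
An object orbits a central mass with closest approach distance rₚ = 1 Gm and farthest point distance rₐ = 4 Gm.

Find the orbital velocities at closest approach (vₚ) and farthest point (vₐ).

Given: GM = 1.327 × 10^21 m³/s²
rₚ = 1 Gm = 1 × 10^9 m
rₐ = 4 Gm = 4 × 10^9 m
GM = 1.327 × 10^21 m³/s²
a = (rₚ + rₐ)/2 = 2.5 × 10^9 m
Vis-viva: v² = GM (2/r − 1/a)
vₚ² = 1.327 × 10^21 × (2 × 10^-9 − 4 × 10^-10) = 2.1232 × 10^12 m²/s²
vₚ = 1.45712 × 10^6 m/s ≈ 1457 km/s
vₐ² = 1.327 × 10^21 × (5 × 10^-10 − 4 × 10^-10) = 1.327 × 10^11 m²/s²
vₐ = 364280 m/s ≈ 364.3 km/s

Final answer: vₚ = 1457 km/s, vₐ = 364.3 km/s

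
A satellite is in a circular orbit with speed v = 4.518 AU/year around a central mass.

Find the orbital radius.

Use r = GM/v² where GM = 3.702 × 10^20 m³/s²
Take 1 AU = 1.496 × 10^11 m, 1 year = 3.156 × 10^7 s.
v = 4.518 AU/year = 21416.1 m/s
GM = 3.702 × 10^20 m³/s²
v² = 4.5865 × 10^8 m²/s²
r = GM/v² = (3.702 × 10^20) / (4.5865 × 10^8) = 8.07151 × 10^11 m ≈ 5.395 AU

Final answer: 5.395 AU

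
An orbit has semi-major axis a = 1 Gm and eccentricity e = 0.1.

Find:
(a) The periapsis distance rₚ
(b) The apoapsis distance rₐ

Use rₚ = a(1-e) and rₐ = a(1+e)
a = 1 Gm = 1 × 10^9 m
e = 0.1:  1 − e = 0.9,  1 + e = 1.1
(a) rₚ = a(1 − e) = 1 × 10^9 m × 0.9 = 9 × 10^8 m ≈ 900 Mm
(b) rₐ = a(1 + e) = 1 × 10^9 m × 1.1 = 1.1 × 10^9 m ≈ 1.1 Gm

Final answer:
(a) rₚ = 900 Mm
(b) rₐ = 1.1 Gm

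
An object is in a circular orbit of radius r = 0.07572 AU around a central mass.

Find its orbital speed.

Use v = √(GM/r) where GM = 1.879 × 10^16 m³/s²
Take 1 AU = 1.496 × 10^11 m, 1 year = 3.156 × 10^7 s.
r = 0.07572 AU = 1.13277 × 10^10 m
GM = 1.879 × 10^16 m³/s²
GM/r = (1.879 × 10^16) / (1.13277 × 10^10) = 1.65876 × 10^6 m²/s²
v = √(GM/r) = 1287.93 m/s ≈ 0.2717 AU/year

Final answer: 0.2717 AU/year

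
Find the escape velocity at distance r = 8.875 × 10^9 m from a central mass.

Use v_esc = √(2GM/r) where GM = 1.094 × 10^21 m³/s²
r = 8.875 × 10^9 m
GM = 1.094 × 10^21 m³/s²
2GM/r = 2 × (1.094 × 10^21) / (8.875 × 10^9) = 2.46535 × 10^11 m²/s²
v_esc = √(2GM/r) = 496523 m/s ≈ 496.5 km/s

Final answer: 496.5 km/s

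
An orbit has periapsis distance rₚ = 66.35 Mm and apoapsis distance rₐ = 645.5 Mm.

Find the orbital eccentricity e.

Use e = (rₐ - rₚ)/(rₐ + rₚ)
rₚ = 66.35 Mm = 6.635 × 10^7 m
rₐ = 645.5 Mm = 6.455 × 10^8 m
rₐ − rₚ = 5.7915 × 10^8 m
rₐ + rₚ = 7.1185 × 10^8 m
e = (rₐ − rₚ)/(rₐ + rₚ) = 0.813584

Final answer: e = 0.8136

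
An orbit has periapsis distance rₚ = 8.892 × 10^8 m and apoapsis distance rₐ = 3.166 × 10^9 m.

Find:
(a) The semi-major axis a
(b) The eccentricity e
rₚ = 8.892 × 10^8 m
rₐ = 3.166 × 10^9 m
(a) a = (rₚ + rₐ)/2 = 2.0276 × 10^9 m ≈ 2.028 × 10^9 m
(b) e = (rₐ − rₚ)/(rₐ + rₚ) = (2.2768 × 10^9) / (4.0552 × 10^9) = 0.561452

Final answer:
(a) a = 2.028 × 10^9 m
(b) e = 0.5615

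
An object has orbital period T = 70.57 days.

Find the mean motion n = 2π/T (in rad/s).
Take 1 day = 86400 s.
T = 70.57 days = 6.09725 × 10^6 s
n = 2π / (6.09725 × 10^6 s) = 1.0305 × 10^-6 rad/s ≈ 1.03 × 10^-6 rad/s

Final answer: n = 1.03 × 10^-6 rad/s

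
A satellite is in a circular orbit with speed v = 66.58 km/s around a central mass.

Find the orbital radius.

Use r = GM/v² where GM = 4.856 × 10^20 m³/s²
v = 66.58 km/s = 66580 m/s
GM = 4.856 × 10^20 m³/s²
v² = 4.4329 × 10^9 m²/s²
r = GM/v² = (4.856 × 10^20) / (4.4329 × 10^9) = 1.09545 × 10^11 m ≈ 109.5 Gm

Final answer: 109.5 Gm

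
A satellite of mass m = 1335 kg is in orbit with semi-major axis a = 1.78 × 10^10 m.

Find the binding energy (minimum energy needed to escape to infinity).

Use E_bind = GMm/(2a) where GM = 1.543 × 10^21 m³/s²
a = 1.78 × 10^10 m
GM = 1.543 × 10^21 m³/s²
m = 1335 kg
GMm = 1.543 × 10^21 × 1335 = 2.0599 × 10^24 m³·kg/s²
2a = 3.56 × 10^10 m
E_bind = GMm/(2a) = 5.78625 × 10^13 J ≈ 57.86 TJ

Final answer: 57.86 TJ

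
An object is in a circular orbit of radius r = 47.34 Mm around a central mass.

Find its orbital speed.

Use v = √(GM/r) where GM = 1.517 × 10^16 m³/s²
r = 47.34 Mm = 4.734 × 10^7 m
GM = 1.517 × 10^16 m³/s²
GM/r = (1.517 × 10^16) / (4.734 × 10^7) = 3.20448 × 10^8 m²/s²
v = √(GM/r) = 17901.1 m/s ≈ 17.9 km/s

Final answer: 17.9 km/s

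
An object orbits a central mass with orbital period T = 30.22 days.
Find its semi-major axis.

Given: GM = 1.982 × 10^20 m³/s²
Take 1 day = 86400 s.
T = 30.22 days = 2.61101 × 10^6 s
GM = 1.982 × 10^20 m³/s²
Kepler's third law: a³ = GM T² / (4π²)
T² = 6.81736 × 10^12 s²
a³ = (1.982 × 10^20) × (6.81736 × 10^12) / (4π²) = 3.42263 × 10^31 m³
a = (a³)^(1/3) = 3.24678 × 10^10 m ≈ 32.47 Gm

Final answer: 32.47 Gm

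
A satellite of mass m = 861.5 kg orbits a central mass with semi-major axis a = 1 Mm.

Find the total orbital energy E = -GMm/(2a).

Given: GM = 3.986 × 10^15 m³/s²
a = 1 Mm = 1 × 10^6 m
GM = 3.986 × 10^15 m³/s²
2a = 2 × 10^6 m
GMm = 3.986 × 10^15 × 861.5 = 3.43394 × 10^18 m³·kg/s²
E = −GMm/(2a) = -1.71697 × 10^12 J ≈ -1.717 TJ

Final answer: -1.717 TJ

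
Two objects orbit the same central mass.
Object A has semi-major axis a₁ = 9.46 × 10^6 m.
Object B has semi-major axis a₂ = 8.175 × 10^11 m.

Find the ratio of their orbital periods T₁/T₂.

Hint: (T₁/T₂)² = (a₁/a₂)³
a₁ = 9.46 × 10^6 m
a₂ = 8.175 × 10^11 m
a₁/a₂ = 1.15719 × 10^-5
T₁/T₂ = (a₁/a₂)^(3/2) = (1.15719 × 10^-5)^1.5 = 3.93645 × 10^-8

Final answer: T₁/T₂ = 3.936 × 10^-8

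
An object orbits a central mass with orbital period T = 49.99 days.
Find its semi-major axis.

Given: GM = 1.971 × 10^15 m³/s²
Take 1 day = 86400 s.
T = 49.99 days = 4.31914 × 10^6 s
GM = 1.971 × 10^15 m³/s²
Kepler's third law: a³ = GM T² / (4π²)
T² = 1.86549 × 10^13 s²
a³ = (1.971 × 10^15) × (1.86549 × 10^13) / (4π²) = 9.31367 × 10^26 m³
a = (a³)^(1/3) = 9.76578 × 10^8 m ≈ 9.766 × 10^8 m

Final answer: 9.766 × 10^8 m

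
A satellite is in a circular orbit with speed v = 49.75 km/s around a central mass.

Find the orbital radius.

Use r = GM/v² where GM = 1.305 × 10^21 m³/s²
v = 49.75 km/s = 49750 m/s
GM = 1.305 × 10^21 m³/s²
v² = 2.47506 × 10^9 m²/s²
r = GM/v² = (1.305 × 10^21) / (2.47506 × 10^9) = 5.27259 × 10^11 m ≈ 527.3 Gm

Final answer: 527.3 Gm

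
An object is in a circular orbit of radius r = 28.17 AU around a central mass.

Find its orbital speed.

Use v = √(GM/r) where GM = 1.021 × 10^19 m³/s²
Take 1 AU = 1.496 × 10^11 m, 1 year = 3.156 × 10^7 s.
r = 28.17 AU = 4.21423 × 10^12 m
GM = 1.021 × 10^19 m³/s²
GM/r = (1.021 × 10^19) / (4.21423 × 10^12) = 2.42274 × 10^6 m²/s²
v = √(GM/r) = 1556.52 m/s ≈ 0.3284 AU/year

Final answer: 0.3284 AU/year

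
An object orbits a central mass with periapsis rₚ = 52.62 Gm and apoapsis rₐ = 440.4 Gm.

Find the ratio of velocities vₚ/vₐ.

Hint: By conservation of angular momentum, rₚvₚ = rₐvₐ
rₚ = 52.62 Gm = 5.262 × 10^10 m
rₐ = 440.4 Gm = 4.404 × 10^11 m
rₚvₚ = rₐvₐ  ⇒  vₚ/vₐ = rₐ/rₚ
vₚ/vₐ = (4.404 × 10^11) / (5.262 × 10^10) = 8.36944

Final answer: vₚ/vₐ = 8.369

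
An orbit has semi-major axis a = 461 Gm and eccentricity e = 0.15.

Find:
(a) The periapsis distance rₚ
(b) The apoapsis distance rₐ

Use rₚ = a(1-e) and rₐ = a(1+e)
a = 461 Gm = 4.61 × 10^11 m
e = 0.15:  1 − e = 0.85,  1 + e = 1.15
(a) rₚ = a(1 − e) = 4.61 × 10^11 m × 0.85 = 3.9185 × 10^11 m ≈ 391.9 Gm
(b) rₐ = a(1 + e) = 4.61 × 10^11 m × 1.15 = 5.3015 × 10^11 m ≈ 530.1 Gm

Final answer:
(a) rₚ = 391.9 Gm
(b) rₐ = 530.1 Gm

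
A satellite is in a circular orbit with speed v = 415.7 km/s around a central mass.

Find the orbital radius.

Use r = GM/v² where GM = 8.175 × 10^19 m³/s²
v = 415.7 km/s = 415700 m/s
GM = 8.175 × 10^19 m³/s²
v² = 1.72806 × 10^11 m²/s²
r = GM/v² = (8.175 × 10^19) / (1.72806 × 10^11) = 4.73073 × 10^8 m ≈ 473.1 Mm

Final answer: 473.1 Mm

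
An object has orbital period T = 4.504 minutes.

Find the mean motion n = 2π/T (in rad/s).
T = 4.504 minutes = 270.24 s
n = 2π / 270.24 s = 0.0232504 rad/s ≈ 0.02325 rad/s

Final answer: n = 0.02325 rad/s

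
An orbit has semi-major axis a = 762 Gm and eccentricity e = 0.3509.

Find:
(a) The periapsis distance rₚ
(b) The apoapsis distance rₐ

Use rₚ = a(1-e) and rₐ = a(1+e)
a = 762 Gm = 7.62 × 10^11 m
e = 0.3509:  1 − e = 0.6491,  1 + e = 1.3509
(a) rₚ = a(1 − e) = 7.62 × 10^11 m × 0.6491 = 4.94614 × 10^11 m ≈ 494.6 Gm
(b) rₐ = a(1 + e) = 7.62 × 10^11 m × 1.3509 = 1.02939 × 10^12 m ≈ 1.029 Tm

Final answer:
(a) rₚ = 494.6 Gm
(b) rₐ = 1.029 Tm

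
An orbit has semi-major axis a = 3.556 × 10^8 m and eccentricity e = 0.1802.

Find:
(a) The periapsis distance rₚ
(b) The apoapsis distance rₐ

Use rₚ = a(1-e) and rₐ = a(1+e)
a = 3.556 × 10^8 m
e = 0.1802:  1 − e = 0.8198,  1 + e = 1.1802
(a) rₚ = a(1 − e) = 3.556 × 10^8 m × 0.8198 = 2.91521 × 10^8 m ≈ 2.915 × 10^8 m
(b) rₐ = a(1 + e) = 3.556 × 10^8 m × 1.1802 = 4.19679 × 10^8 m ≈ 4.197 × 10^8 m

Final answer:
(a) rₚ = 2.915 × 10^8 m
(b) rₐ = 4.197 × 10^8 m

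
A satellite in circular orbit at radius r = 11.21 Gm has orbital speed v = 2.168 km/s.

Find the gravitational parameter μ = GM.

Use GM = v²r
r = 11.21 Gm = 1.121 × 10^10 m
v = 2.168 km/s = 2168 m/s
v² = 4.70022 × 10^6 m²/s²
GM = v²r = 4.70022 × 10^6 × 1.121 × 10^10 = 5.26895 × 10^16 m³/s²
GM ≈ 5.269 × 10^16 m³/s²

Final answer: GM = 5.269 × 10^16 m³/s²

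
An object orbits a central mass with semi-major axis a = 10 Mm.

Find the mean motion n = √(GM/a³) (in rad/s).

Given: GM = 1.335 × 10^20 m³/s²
a = 10 Mm = 1 × 10^7 m
GM = 1.335 × 10^20 m³/s²
a³ = 1 × 10^21 m³
GM/a³ = (1.335 × 10^20) / (1 × 10^21) = 0.1335 s⁻²
n = √(GM/a³) = 0.365377 rad/s ≈ 0.3654 rad/s

Final answer: n = 0.3654 rad/s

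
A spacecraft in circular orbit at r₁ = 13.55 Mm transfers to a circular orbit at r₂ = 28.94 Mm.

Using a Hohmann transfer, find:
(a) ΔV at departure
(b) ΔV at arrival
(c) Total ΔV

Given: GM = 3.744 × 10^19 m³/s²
r₁ = 13.55 Mm = 1.355 × 10^7 m
r₂ = 28.94 Mm = 2.894 × 10^7 m
GM = 3.744 × 10^19 m³/s²
Transfer ellipse: a_t = (r₁ + r₂)/2 = 2.1245 × 10^7 m
Circular speed at r₁: v₁ = √(GM/r₁) = 1.66226 × 10^6 m/s
Transfer speed at r₁ (periapsis): v₁ₜ = √(GM(2/r₁ − 1/a_t)) = 1.94008 × 10^6 m/s
(a) ΔV₁ = v₁ₜ − v₁ = 277821 m/s ≈ 277.8 km/s
Circular speed at r₂: v₂ = √(GM/r₂) = 1.13741 × 10^6 m/s
Transfer speed at r₂ (apoapsis): v₂ₜ = √(GM(2/r₂ − 1/a_t)) = 908364 m/s
(b) ΔV₂ = v₂ − v₂ₜ = 229050 m/s ≈ 229.1 km/s
(c) ΔV_total = ΔV₁ + ΔV₂ = 506871 m/s ≈ 506.9 km/s

Final answer:
(a) ΔV₁ = 277.8 km/s
(b) ΔV₂ = 229.1 km/s
(c) ΔV_total = 506.9 km/s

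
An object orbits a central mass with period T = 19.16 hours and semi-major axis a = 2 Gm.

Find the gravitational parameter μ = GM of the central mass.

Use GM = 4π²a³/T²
T = 19.16 hours = 68976 s
a = 2 Gm = 2 × 10^9 m
a³ = 8 × 10^27 m³
T² = 4.75769 × 10^9 s²
GM = 4π² × (8 × 10^27) / (4.75769 × 10^9) = 6.63825 × 10^19 m³/s²
GM ≈ 6.638 × 10^19 m³/s²

Final answer: GM = 6.638 × 10^19 m³/s²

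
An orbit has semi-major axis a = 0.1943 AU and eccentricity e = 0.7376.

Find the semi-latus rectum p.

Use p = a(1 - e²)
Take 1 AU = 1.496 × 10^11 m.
a = 0.1943 AU = 2.90673 × 10^10 m
e = 0.7376,  e² = 0.544054,  1 − e² = 0.455946
p = a(1 − e²) = 2.90673 × 10^10 m × 0.455946 = 1.32531 × 10^10 m ≈ 0.08859 AU

Final answer: p = 0.08859 AU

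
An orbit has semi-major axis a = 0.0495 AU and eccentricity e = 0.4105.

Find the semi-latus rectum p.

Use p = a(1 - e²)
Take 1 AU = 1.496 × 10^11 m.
a = 0.0495 AU = 7.4052 × 10^9 m
e = 0.4105,  e² = 0.16851,  1 − e² = 0.83149
p = a(1 − e²) = 7.4052 × 10^9 m × 0.83149 = 6.15735 × 10^9 m ≈ 0.04116 AU

Final answer: p = 0.04116 AU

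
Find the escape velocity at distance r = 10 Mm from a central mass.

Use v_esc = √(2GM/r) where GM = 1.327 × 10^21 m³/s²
r = 10 Mm = 1 × 10^7 m
GM = 1.327 × 10^21 m³/s²
2GM/r = 2 × (1.327 × 10^21) / (1 × 10^7) = 2.654 × 10^14 m²/s²
v_esc = √(2GM/r) = 1.62911 × 10^7 m/s ≈ 1.629 × 10^4 km/s

Final answer: 1.629 × 10^4 km/s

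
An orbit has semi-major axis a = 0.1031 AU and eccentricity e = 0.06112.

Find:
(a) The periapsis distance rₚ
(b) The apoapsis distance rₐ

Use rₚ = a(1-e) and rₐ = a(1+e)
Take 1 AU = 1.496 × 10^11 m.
a = 0.1031 AU = 1.54238 × 10^10 m
e = 0.06112:  1 − e = 0.93888,  1 + e = 1.06112
(a) rₚ = a(1 − e) = 1.54238 × 10^10 m × 0.93888 = 1.44811 × 10^10 m ≈ 0.0968 AU
(b) rₐ = a(1 + e) = 1.54238 × 10^10 m × 1.06112 = 1.63665 × 10^10 m ≈ 0.1094 AU

Final answer:
(a) rₚ = 0.0968 AU
(b) rₐ = 0.1094 AU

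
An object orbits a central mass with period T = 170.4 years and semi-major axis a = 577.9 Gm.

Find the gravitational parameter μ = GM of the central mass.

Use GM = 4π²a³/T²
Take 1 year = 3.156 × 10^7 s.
T = 170.4 years = 5.37782 × 10^9 s
a = 577.9 Gm = 5.779 × 10^11 m
a³ = 1.93 × 10^35 m³
T² = 2.8921 × 10^19 s²
GM = 4π² × (1.93 × 10^35) / (2.8921 × 10^19) = 2.63454 × 10^17 m³/s²
GM ≈ 2.635 × 10^17 m³/s²

Final answer: GM = 2.635 × 10^17 m³/s²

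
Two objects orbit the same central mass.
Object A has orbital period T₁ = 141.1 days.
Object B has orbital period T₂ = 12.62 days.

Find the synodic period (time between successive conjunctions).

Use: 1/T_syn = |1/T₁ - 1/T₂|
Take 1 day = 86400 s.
T₁ = 141.1 days = 1.2191 × 10^7 s
T₂ = 12.62 days = 1.09037 × 10^6 s
1/T₁ = 8.20275 × 10^-8 s⁻¹
1/T₂ = 9.17122 × 10^-7 s⁻¹
|1/T₁ − 1/T₂| = 8.35094 × 10^-7 s⁻¹
T_syn = 1 / |1/T₁ − 1/T₂| = 1.19747 × 10^6 s ≈ 13.86 days

Final answer: T_syn = 13.86 days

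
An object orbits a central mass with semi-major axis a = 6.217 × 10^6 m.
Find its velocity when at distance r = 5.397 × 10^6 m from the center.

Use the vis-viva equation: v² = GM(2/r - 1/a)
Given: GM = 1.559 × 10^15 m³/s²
a = 6.217 × 10^6 m
r = 5.397 × 10^6 m
GM = 1.559 × 10^15 m³/s²
2/r − 1/a = 3.70576 × 10^-7 − 1.60849 × 10^-7 = 2.09727 × 10^-7 m⁻¹
v² = GM (2/r − 1/a) = 3.26964 × 10^8 m²/s²
v = 18082.2 m/s ≈ 18.08 km/s

Final answer: 18.08 km/s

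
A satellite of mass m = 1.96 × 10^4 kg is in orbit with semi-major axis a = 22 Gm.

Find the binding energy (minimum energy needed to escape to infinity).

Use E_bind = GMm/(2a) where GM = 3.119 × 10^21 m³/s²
a = 22 Gm = 2.2 × 10^10 m
GM = 3.119 × 10^21 m³/s²
m = 1.96 × 10^4 kg
GMm = 3.119 × 10^21 × 19600 = 6.11324 × 10^25 m³·kg/s²
2a = 4.4 × 10^10 m
E_bind = GMm/(2a) = 1.38937 × 10^15 J ≈ 1.389 PJ

Final answer: 1.389 PJ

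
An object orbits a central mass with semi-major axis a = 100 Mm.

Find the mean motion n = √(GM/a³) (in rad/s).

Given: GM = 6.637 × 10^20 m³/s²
a = 100 Mm = 1 × 10^8 m
GM = 6.637 × 10^20 m³/s²
a³ = 1 × 10^24 m³
GM/a³ = (6.637 × 10^20) / (1 × 10^24) = 0.0006637 s⁻²
n = √(GM/a³) = 0.0257624 rad/s ≈ 0.02576 rad/s

Final answer: n = 0.02576 rad/s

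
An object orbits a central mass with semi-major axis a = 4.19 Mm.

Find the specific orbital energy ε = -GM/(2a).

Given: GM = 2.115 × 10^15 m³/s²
a = 4.19 Mm = 4.19 × 10^6 m
GM = 2.115 × 10^15 m³/s²
2a = 8.38 × 10^6 m
ε = −GM/(2a) = -2.52387 × 10^8 J/kg ≈ -252.4 MJ/kg

Final answer: -252.4 MJ/kg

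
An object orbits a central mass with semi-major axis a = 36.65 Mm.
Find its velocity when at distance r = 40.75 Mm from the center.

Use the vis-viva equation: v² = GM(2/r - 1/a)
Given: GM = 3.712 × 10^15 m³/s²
a = 36.65 Mm = 3.665 × 10^7 m
r = 40.75 Mm = 4.075 × 10^7 m
GM = 3.712 × 10^15 m³/s²
2/r − 1/a = 4.90798 × 10^-8 − 2.72851 × 10^-8 = 2.17946 × 10^-8 m⁻¹
v² = GM (2/r − 1/a) = 8.09016 × 10^7 m²/s²
v = 8994.53 m/s ≈ 8.995 km/s

Final answer: 8.995 km/s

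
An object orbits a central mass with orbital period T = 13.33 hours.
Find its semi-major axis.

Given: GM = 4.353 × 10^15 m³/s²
T = 13.33 hours = 47988 s
GM = 4.353 × 10^15 m³/s²
Kepler's third law: a³ = GM T² / (4π²)
T² = 2.30285 × 10^9 s²
a³ = (4.353 × 10^15) × (2.30285 × 10^9) / (4π²) = 2.53918 × 10^23 m³
a = (a³)^(1/3) = 6.33235 × 10^7 m ≈ 63.32 Mm

Final answer: 63.32 Mm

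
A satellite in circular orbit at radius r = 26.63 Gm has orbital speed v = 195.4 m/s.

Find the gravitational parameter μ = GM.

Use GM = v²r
r = 26.63 Gm = 2.663 × 10^10 m
v = 195.4 m/s
v² = 38181.2 m²/s²
GM = v²r = 38181.2 × 2.663 × 10^10 = 1.01676 × 10^15 m³/s²
GM ≈ 1.017 × 10^15 m³/s²

Final answer: GM = 1.017 × 10^15 m³/s²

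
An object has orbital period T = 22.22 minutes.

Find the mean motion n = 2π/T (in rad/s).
T = 22.22 minutes = 1333.2 s
n = 2π / 1333.2 s = 0.00471286 rad/s ≈ 0.004713 rad/s

Final answer: n = 0.004713 rad/s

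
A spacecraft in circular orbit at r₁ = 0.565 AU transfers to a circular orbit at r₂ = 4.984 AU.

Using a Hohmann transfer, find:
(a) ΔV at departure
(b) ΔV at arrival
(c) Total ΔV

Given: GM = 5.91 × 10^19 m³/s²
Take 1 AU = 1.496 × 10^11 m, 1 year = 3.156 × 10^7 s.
r₁ = 0.565 AU = 8.4524 × 10^10 m
r₂ = 4.984 AU = 7.45606 × 10^11 m
GM = 5.91 × 10^19 m³/s²
Transfer ellipse: a_t = (r₁ + r₂)/2 = 4.15065 × 10^11 m
Circular speed at r₁: v₁ = √(GM/r₁) = 26442.6 m/s
Transfer speed at r₁ (periapsis): v₁ₜ = √(GM(2/r₁ − 1/a_t)) = 35440.5 m/s
(a) ΔV₁ = v₁ₜ − v₁ = 8997.97 m/s ≈ 1.898 AU/year
Circular speed at r₂: v₂ = √(GM/r₂) = 8903.05 m/s
Transfer speed at r₂ (apoapsis): v₂ₜ = √(GM(2/r₂ − 1/a_t)) = 4017.64 m/s
(b) ΔV₂ = v₂ − v₂ₜ = 4885.41 m/s ≈ 1.031 AU/year
(c) ΔV_total = ΔV₁ + ΔV₂ = 13883.4 m/s ≈ 2.929 AU/year

Final answer:
(a) ΔV₁ = 1.898 AU/year
(b) ΔV₂ = 1.031 AU/year
(c) ΔV_total = 2.929 AU/year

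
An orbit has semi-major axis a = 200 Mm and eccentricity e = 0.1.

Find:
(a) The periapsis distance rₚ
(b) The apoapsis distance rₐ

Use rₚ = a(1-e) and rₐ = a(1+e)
a = 200 Mm = 2 × 10^8 m
e = 0.1:  1 − e = 0.9,  1 + e = 1.1
(a) rₚ = a(1 − e) = 2 × 10^8 m × 0.9 = 1.8 × 10^8 m ≈ 180 Mm
(b) rₐ = a(1 + e) = 2 × 10^8 m × 1.1 = 2.2 × 10^8 m ≈ 220 Mm

Final answer:
(a) rₚ = 180 Mm
(b) rₐ = 220 Mm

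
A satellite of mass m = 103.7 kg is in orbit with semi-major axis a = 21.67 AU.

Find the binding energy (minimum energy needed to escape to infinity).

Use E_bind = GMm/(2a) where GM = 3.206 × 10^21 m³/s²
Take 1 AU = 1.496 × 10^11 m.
a = 21.67 AU = 3.24183 × 10^12 m
GM = 3.206 × 10^21 m³/s²
m = 103.7 kg
GMm = 3.206 × 10^21 × 103.7 = 3.32462 × 10^23 m³·kg/s²
2a = 6.48366 × 10^12 m
E_bind = GMm/(2a) = 5.12769 × 10^10 J ≈ 51.28 GJ

Final answer: 51.28 GJ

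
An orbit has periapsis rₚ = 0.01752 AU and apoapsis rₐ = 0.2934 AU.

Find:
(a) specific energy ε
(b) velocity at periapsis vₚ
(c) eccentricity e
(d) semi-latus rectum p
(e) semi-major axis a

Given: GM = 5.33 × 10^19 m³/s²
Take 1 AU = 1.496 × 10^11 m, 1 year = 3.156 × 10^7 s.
rₚ = 0.01752 AU = 2.62099 × 10^9 m
rₐ = 0.2934 AU = 4.38926 × 10^10 m
GM = 5.33 × 10^19 m³/s²
a = (rₚ + rₐ)/2 = 2.32568 × 10^10 m
e = (rₐ − rₚ)/(rₐ + rₚ) = (4.12716 × 10^10) / (4.65136 × 10^10) = 0.887302
(a) 2a = 4.65136 × 10^10 m;  ε = −GM/(2a) = -1.1459 × 10^9 J/kg ≈ -1.146 GJ/kg
(b) vₚ² = GM (2/rₚ − 1/a) = 5.33 × 10^19 × (7.6307 × 10^-10 − 4.29981 × 10^-11) = 3.83798 × 10^10 m²/s²;  vₚ = 195908 m/s ≈ 41.33 AU/year
(c) e = 0.887302 ≈ 0.8873
(d) 1 − e² = 0.212695;  p = a(1 − e²) = 2.32568 × 10^10 × 0.212695 = 4.9466 × 10^9 m ≈ 0.03307 AU
(e) a = 2.32568 × 10^10 m ≈ 0.1555 AU

Final answer:
(a) specific energy ε = -1.146 GJ/kg
(b) velocity at periapsis vₚ = 41.33 AU/year
(c) eccentricity e = 0.8873
(d) semi-latus rectum p = 0.03307 AU
(e) semi-major axis a = 0.1555 AU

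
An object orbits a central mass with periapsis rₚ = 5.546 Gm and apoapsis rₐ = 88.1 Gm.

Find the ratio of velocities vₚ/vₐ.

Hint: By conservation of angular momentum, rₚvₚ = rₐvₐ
rₚ = 5.546 Gm = 5.546 × 10^9 m
rₐ = 88.1 Gm = 8.81 × 10^10 m
rₚvₚ = rₐvₐ  ⇒  vₚ/vₐ = rₐ/rₚ
vₚ/vₐ = (8.81 × 10^10) / (5.546 × 10^9) = 15.8853

Final answer: vₚ/vₐ = 15.89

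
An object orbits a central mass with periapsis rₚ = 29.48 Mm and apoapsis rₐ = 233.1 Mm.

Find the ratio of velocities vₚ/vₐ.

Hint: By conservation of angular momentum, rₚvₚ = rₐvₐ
rₚ = 29.48 Mm = 2.948 × 10^7 m
rₐ = 233.1 Mm = 2.331 × 10^8 m
rₚvₚ = rₐvₐ  ⇒  vₚ/vₐ = rₐ/rₚ
vₚ/vₐ = (2.331 × 10^8) / (2.948 × 10^7) = 7.90706

Final answer: vₚ/vₐ = 7.907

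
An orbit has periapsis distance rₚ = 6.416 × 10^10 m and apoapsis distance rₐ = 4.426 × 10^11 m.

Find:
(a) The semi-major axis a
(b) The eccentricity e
rₚ = 6.416 × 10^10 m
rₐ = 4.426 × 10^11 m
(a) a = (rₚ + rₐ)/2 = 2.5338 × 10^11 m ≈ 2.534 × 10^11 m
(b) e = (rₐ − rₚ)/(rₐ + rₚ) = (3.7844 × 10^11) / (5.0676 × 10^11) = 0.746783

Final answer:
(a) a = 2.534 × 10^11 m
(b) e = 0.7468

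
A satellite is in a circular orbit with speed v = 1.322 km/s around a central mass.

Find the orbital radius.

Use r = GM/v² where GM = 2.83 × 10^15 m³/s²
v = 1.322 km/s = 1322 m/s
GM = 2.83 × 10^15 m³/s²
v² = 1.74768 × 10^6 m²/s²
r = GM/v² = (2.83 × 10^15) / (1.74768 × 10^6) = 1.61929 × 10^9 m ≈ 1.619 Gm

Final answer: 1.619 Gm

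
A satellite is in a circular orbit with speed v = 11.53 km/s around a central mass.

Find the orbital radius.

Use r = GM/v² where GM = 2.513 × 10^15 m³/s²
v = 11.53 km/s = 11530 m/s
GM = 2.513 × 10^15 m³/s²
v² = 1.32941 × 10^8 m²/s²
r = GM/v² = (2.513 × 10^15) / (1.32941 × 10^8) = 1.89031 × 10^7 m ≈ 1.89 × 10^7 m

Final answer: 1.89 × 10^7 m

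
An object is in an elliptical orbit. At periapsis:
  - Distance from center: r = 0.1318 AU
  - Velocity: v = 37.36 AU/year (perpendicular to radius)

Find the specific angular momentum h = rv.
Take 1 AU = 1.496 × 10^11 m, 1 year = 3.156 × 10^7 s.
r = 0.1318 AU = 1.97173 × 10^10 m
v = 37.36 AU/year = 177093 m/s
h = rv = 1.97173 × 10^10 × 177093 = 3.49179 × 10^15 m²/s ≈ 3.492 × 10^15 m²/s

Final answer: h = 3.492 × 10^15 m²/s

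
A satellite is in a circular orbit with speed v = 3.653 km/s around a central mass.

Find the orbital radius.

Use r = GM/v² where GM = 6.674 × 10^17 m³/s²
v = 3.653 km/s = 3653 m/s
GM = 6.674 × 10^17 m³/s²
v² = 1.33444 × 10^7 m²/s²
r = GM/v² = (6.674 × 10^17) / (1.33444 × 10^7) = 5.00135 × 10^10 m ≈ 50.01 Gm

Final answer: 50.01 Gm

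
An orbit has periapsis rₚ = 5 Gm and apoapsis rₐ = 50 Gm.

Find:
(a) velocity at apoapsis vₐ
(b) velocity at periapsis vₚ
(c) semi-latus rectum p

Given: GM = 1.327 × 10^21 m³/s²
rₚ = 5 Gm = 5 × 10^9 m
rₐ = 50 Gm = 5 × 10^10 m
GM = 1.327 × 10^21 m³/s²
a = (rₚ + rₐ)/2 = 2.75 × 10^10 m
e = (rₐ − rₚ)/(rₐ + rₚ) = (4.5 × 10^10) / (5.5 × 10^10) = 0.818182
(a) vₐ² = GM (2/rₐ − 1/a) = 1.327 × 10^21 × (4 × 10^-11 − 3.63636 × 10^-11) = 4.82545 × 10^9 m²/s²;  vₐ = 69465.5 m/s ≈ 69.47 km/s
(b) vₚ² = GM (2/rₚ − 1/a) = 1.327 × 10^21 × (4 × 10^-10 − 3.63636 × 10^-11) = 4.82545 × 10^11 m²/s²;  vₚ = 694655 m/s ≈ 694.7 km/s
(c) 1 − e² = 0.330579;  p = a(1 − e²) = 2.75 × 10^10 × 0.330579 = 9.09091 × 10^9 m ≈ 9.091 Gm

Final answer:
(a) velocity at apoapsis vₐ = 69.47 km/s
(b) velocity at periapsis vₚ = 694.7 km/s
(c) semi-latus rectum p = 9.091 Gm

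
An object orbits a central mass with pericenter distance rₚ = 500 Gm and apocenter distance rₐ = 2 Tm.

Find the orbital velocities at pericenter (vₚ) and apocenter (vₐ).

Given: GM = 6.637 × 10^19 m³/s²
rₚ = 500 Gm = 5 × 10^11 m
rₐ = 2 Tm = 2 × 10^12 m
GM = 6.637 × 10^19 m³/s²
a = (rₚ + rₐ)/2 = 1.25 × 10^12 m
Vis-viva: v² = GM (2/r − 1/a)
vₚ² = 6.637 × 10^19 × (4 × 10^-12 − 8 × 10^-13) = 2.12384 × 10^8 m²/s²
vₚ = 14573.4 m/s ≈ 14.57 km/s
vₐ² = 6.637 × 10^19 × (1 × 10^-12 − 8 × 10^-13) = 1.3274 × 10^7 m²/s²
vₐ = 3643.35 m/s ≈ 3.643 km/s

Final answer: vₚ = 14.57 km/s, vₐ = 3.643 km/s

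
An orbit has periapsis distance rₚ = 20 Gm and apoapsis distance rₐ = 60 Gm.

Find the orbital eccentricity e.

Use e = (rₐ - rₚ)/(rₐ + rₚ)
rₚ = 20 Gm = 2 × 10^10 m
rₐ = 60 Gm = 6 × 10^10 m
rₐ − rₚ = 4 × 10^10 m
rₐ + rₚ = 8 × 10^10 m
e = (rₐ − rₚ)/(rₐ + rₚ) = 0.5

Final answer: e = 0.5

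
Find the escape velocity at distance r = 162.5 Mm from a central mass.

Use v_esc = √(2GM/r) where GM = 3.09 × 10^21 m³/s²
r = 162.5 Mm = 1.625 × 10^8 m
GM = 3.09 × 10^21 m³/s²
2GM/r = 2 × (3.09 × 10^21) / (1.625 × 10^8) = 3.80308 × 10^13 m²/s²
v_esc = √(2GM/r) = 6.16691 × 10^6 m/s ≈ 6167 km/s

Final answer: 6167 km/s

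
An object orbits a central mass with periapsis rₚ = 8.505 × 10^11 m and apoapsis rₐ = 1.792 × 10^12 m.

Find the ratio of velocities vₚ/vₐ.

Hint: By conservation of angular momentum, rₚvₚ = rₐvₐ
rₚ = 8.505 × 10^11 m
rₐ = 1.792 × 10^12 m
rₚvₚ = rₐvₐ  ⇒  vₚ/vₐ = rₐ/rₚ
vₚ/vₐ = (1.792 × 10^12) / (8.505 × 10^11) = 2.107

Final answer: vₚ/vₐ = 2.107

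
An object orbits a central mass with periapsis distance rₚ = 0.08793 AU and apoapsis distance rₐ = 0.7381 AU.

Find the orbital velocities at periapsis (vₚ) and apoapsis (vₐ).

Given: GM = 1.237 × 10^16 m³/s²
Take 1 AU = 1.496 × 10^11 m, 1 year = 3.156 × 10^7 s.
rₚ = 0.08793 AU = 1.31543 × 10^10 m
rₐ = 0.7381 AU = 1.1042 × 10^11 m
GM = 1.237 × 10^16 m³/s²
a = (rₚ + rₐ)/2 = 6.1787 × 10^10 m
Vis-viva: v² = GM (2/r − 1/a)
vₚ² = 1.237 × 10^16 × (1.52041 × 10^-10 − 1.61846 × 10^-11) = 1.68055 × 10^6 m²/s²
vₚ = 1296.36 m/s ≈ 0.2735 AU/year
vₐ² = 1.237 × 10^16 × (1.81127 × 10^-11 − 1.61846 × 10^-11) = 23850.3 m²/s²
vₐ = 154.435 m/s ≈ 154.4 m/s

Final answer: vₚ = 0.2735 AU/year, vₐ = 154.4 m/s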